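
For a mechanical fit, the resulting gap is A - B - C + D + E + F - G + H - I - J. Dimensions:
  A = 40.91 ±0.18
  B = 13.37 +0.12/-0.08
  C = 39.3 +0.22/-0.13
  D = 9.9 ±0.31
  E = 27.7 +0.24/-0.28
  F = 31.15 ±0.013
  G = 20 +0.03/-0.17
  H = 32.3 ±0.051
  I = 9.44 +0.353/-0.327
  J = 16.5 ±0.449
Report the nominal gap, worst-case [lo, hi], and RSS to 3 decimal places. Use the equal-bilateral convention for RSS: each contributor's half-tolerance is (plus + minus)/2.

nominal=43.350 wc=[41.344,45.300] rss=0.753

Stack each dimension's contribution:
  +A: nom +40.910 → Σnom=40.910; wc +0.180/-0.180 → slack +0.180/-0.180; half-tol=0.180, Σhalf²=0.032400
  -B: nom -13.370 → Σnom=27.540; wc +0.080/-0.120 → slack +0.260/-0.300; half-tol=0.100, Σhalf²=0.042400
  -C: nom -39.300 → Σnom=-11.760; wc +0.130/-0.220 → slack +0.390/-0.520; half-tol=0.175, Σhalf²=0.073025
  +D: nom +9.900 → Σnom=-1.860; wc +0.310/-0.310 → slack +0.700/-0.830; half-tol=0.310, Σhalf²=0.169125
  +E: nom +27.700 → Σnom=25.840; wc +0.240/-0.280 → slack +0.940/-1.110; half-tol=0.260, Σhalf²=0.236725
  +F: nom +31.150 → Σnom=56.990; wc +0.013/-0.013 → slack +0.953/-1.123; half-tol=0.013, Σhalf²=0.236894
  -G: nom -20.000 → Σnom=36.990; wc +0.170/-0.030 → slack +1.123/-1.153; half-tol=0.100, Σhalf²=0.246894
  +H: nom +32.300 → Σnom=69.290; wc +0.051/-0.051 → slack +1.174/-1.204; half-tol=0.051, Σhalf²=0.249495
  -I: nom -9.440 → Σnom=59.850; wc +0.327/-0.353 → slack +1.501/-1.557; half-tol=0.340, Σhalf²=0.365095
  -J: nom -16.500 → Σnom=43.350; wc +0.449/-0.449 → slack +1.950/-2.006; half-tol=0.449, Σhalf²=0.566696
Nominal = 43.350. Worst-case = [43.350 - 2.006, 43.350 + 1.950] = [41.344, 45.300]. RSS = √0.566696 = 0.753.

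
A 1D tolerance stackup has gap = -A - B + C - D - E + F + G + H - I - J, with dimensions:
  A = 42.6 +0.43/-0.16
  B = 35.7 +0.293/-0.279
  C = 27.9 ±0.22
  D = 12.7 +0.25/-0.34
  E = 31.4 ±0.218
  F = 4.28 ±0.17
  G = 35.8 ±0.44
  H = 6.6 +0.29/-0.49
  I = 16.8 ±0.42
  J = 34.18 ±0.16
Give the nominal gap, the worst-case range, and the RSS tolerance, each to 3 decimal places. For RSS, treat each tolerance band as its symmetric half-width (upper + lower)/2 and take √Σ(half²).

nominal=-98.800 wc=[-101.891,-96.103] rss=0.964

Stack each dimension's contribution:
  -A: nom -42.600 → Σnom=-42.600; wc +0.160/-0.430 → slack +0.160/-0.430; half-tol=0.295, Σhalf²=0.087025
  -B: nom -35.700 → Σnom=-78.300; wc +0.279/-0.293 → slack +0.439/-0.723; half-tol=0.286, Σhalf²=0.168821
  +C: nom +27.900 → Σnom=-50.400; wc +0.220/-0.220 → slack +0.659/-0.943; half-tol=0.220, Σhalf²=0.217221
  -D: nom -12.700 → Σnom=-63.100; wc +0.340/-0.250 → slack +0.999/-1.193; half-tol=0.295, Σhalf²=0.304246
  -E: nom -31.400 → Σnom=-94.500; wc +0.218/-0.218 → slack +1.217/-1.411; half-tol=0.218, Σhalf²=0.351770
  +F: nom +4.280 → Σnom=-90.220; wc +0.170/-0.170 → slack +1.387/-1.581; half-tol=0.170, Σhalf²=0.380670
  +G: nom +35.800 → Σnom=-54.420; wc +0.440/-0.440 → slack +1.827/-2.021; half-tol=0.440, Σhalf²=0.574270
  +H: nom +6.600 → Σnom=-47.820; wc +0.290/-0.490 → slack +2.117/-2.511; half-tol=0.390, Σhalf²=0.726370
  -I: nom -16.800 → Σnom=-64.620; wc +0.420/-0.420 → slack +2.537/-2.931; half-tol=0.420, Σhalf²=0.902770
  -J: nom -34.180 → Σnom=-98.800; wc +0.160/-0.160 → slack +2.697/-3.091; half-tol=0.160, Σhalf²=0.928370
Nominal = -98.800. Worst-case = [-98.800 - 3.091, -98.800 + 2.697] = [-101.891, -96.103]. RSS = √0.928370 = 0.964.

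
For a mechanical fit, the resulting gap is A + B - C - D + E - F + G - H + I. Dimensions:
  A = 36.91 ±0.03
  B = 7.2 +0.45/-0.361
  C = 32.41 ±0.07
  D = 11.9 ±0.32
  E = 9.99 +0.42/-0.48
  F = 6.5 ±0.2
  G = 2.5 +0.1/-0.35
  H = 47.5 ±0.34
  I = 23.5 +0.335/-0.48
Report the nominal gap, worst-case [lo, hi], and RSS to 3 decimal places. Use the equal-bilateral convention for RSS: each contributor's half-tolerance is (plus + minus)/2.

nominal=-18.210 wc=[-20.841,-15.945] rss=0.921

Stack each dimension's contribution:
  +A: nom +36.910 → Σnom=36.910; wc +0.030/-0.030 → slack +0.030/-0.030; half-tol=0.030, Σhalf²=0.000900
  +B: nom +7.200 → Σnom=44.110; wc +0.450/-0.361 → slack +0.480/-0.391; half-tol=0.405, Σhalf²=0.165330
  -C: nom -32.410 → Σnom=11.700; wc +0.070/-0.070 → slack +0.550/-0.461; half-tol=0.070, Σhalf²=0.170230
  -D: nom -11.900 → Σnom=-0.200; wc +0.320/-0.320 → slack +0.870/-0.781; half-tol=0.320, Σhalf²=0.272630
  +E: nom +9.990 → Σnom=9.790; wc +0.420/-0.480 → slack +1.290/-1.261; half-tol=0.450, Σhalf²=0.475130
  -F: nom -6.500 → Σnom=3.290; wc +0.200/-0.200 → slack +1.490/-1.461; half-tol=0.200, Σhalf²=0.515130
  +G: nom +2.500 → Σnom=5.790; wc +0.100/-0.350 → slack +1.590/-1.811; half-tol=0.225, Σhalf²=0.565755
  -H: nom -47.500 → Σnom=-41.710; wc +0.340/-0.340 → slack +1.930/-2.151; half-tol=0.340, Σhalf²=0.681355
  +I: nom +23.500 → Σnom=-18.210; wc +0.335/-0.480 → slack +2.265/-2.631; half-tol=0.407, Σhalf²=0.847411
Nominal = -18.210. Worst-case = [-18.210 - 2.631, -18.210 + 2.265] = [-20.841, -15.945]. RSS = √0.847411 = 0.921.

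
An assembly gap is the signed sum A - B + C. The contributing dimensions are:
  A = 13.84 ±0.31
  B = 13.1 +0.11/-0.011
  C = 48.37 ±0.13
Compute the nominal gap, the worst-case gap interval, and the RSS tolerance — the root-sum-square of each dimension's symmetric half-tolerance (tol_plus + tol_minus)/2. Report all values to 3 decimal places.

Stack each dimension's contribution:
  +A: nom +13.840 → Σnom=13.840; wc +0.310/-0.310 → slack +0.310/-0.310; half-tol=0.310, Σhalf²=0.096100
  -B: nom -13.100 → Σnom=0.740; wc +0.011/-0.110 → slack +0.321/-0.420; half-tol=0.060, Σhalf²=0.099760
  +C: nom +48.370 → Σnom=49.110; wc +0.130/-0.130 → slack +0.451/-0.550; half-tol=0.130, Σhalf²=0.116660
Nominal = 49.110. Worst-case = [49.110 - 0.550, 49.110 + 0.451] = [48.560, 49.561]. RSS = √0.116660 = 0.342.

nominal=49.110 wc=[48.560,49.561] rss=0.342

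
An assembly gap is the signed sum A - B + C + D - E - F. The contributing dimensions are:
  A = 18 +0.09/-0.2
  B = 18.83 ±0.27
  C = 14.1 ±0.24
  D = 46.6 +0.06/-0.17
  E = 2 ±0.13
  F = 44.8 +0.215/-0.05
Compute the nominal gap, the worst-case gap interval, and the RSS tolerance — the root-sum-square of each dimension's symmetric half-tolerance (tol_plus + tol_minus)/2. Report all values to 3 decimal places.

nominal=13.070 wc=[11.845,13.910] rss=0.446

Stack each dimension's contribution:
  +A: nom +18.000 → Σnom=18.000; wc +0.090/-0.200 → slack +0.090/-0.200; half-tol=0.145, Σhalf²=0.021025
  -B: nom -18.830 → Σnom=-0.830; wc +0.270/-0.270 → slack +0.360/-0.470; half-tol=0.270, Σhalf²=0.093925
  +C: nom +14.100 → Σnom=13.270; wc +0.240/-0.240 → slack +0.600/-0.710; half-tol=0.240, Σhalf²=0.151525
  +D: nom +46.600 → Σnom=59.870; wc +0.060/-0.170 → slack +0.660/-0.880; half-tol=0.115, Σhalf²=0.164750
  -E: nom -2.000 → Σnom=57.870; wc +0.130/-0.130 → slack +0.790/-1.010; half-tol=0.130, Σhalf²=0.181650
  -F: nom -44.800 → Σnom=13.070; wc +0.050/-0.215 → slack +0.840/-1.225; half-tol=0.133, Σhalf²=0.199206
Nominal = 13.070. Worst-case = [13.070 - 1.225, 13.070 + 0.840] = [11.845, 13.910]. RSS = √0.199206 = 0.446.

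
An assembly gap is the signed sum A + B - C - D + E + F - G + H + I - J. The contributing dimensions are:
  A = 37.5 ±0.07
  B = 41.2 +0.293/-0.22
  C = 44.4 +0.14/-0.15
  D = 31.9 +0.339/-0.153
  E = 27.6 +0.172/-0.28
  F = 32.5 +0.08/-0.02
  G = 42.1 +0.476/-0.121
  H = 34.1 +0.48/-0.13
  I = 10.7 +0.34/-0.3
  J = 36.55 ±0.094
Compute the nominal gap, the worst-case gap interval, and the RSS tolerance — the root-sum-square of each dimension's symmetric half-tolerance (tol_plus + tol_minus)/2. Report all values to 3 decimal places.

nominal=28.650 wc=[26.581,30.603] rss=0.707

Stack each dimension's contribution:
  +A: nom +37.500 → Σnom=37.500; wc +0.070/-0.070 → slack +0.070/-0.070; half-tol=0.070, Σhalf²=0.004900
  +B: nom +41.200 → Σnom=78.700; wc +0.293/-0.220 → slack +0.363/-0.290; half-tol=0.257, Σhalf²=0.070692
  -C: nom -44.400 → Σnom=34.300; wc +0.150/-0.140 → slack +0.513/-0.430; half-tol=0.145, Σhalf²=0.091717
  -D: nom -31.900 → Σnom=2.400; wc +0.153/-0.339 → slack +0.666/-0.769; half-tol=0.246, Σhalf²=0.152233
  +E: nom +27.600 → Σnom=30.000; wc +0.172/-0.280 → slack +0.838/-1.049; half-tol=0.226, Σhalf²=0.203309
  +F: nom +32.500 → Σnom=62.500; wc +0.080/-0.020 → slack +0.918/-1.069; half-tol=0.050, Σhalf²=0.205809
  -G: nom -42.100 → Σnom=20.400; wc +0.121/-0.476 → slack +1.039/-1.545; half-tol=0.298, Σhalf²=0.294911
  +H: nom +34.100 → Σnom=54.500; wc +0.480/-0.130 → slack +1.519/-1.675; half-tol=0.305, Σhalf²=0.387937
  +I: nom +10.700 → Σnom=65.200; wc +0.340/-0.300 → slack +1.859/-1.975; half-tol=0.320, Σhalf²=0.490337
  -J: nom -36.550 → Σnom=28.650; wc +0.094/-0.094 → slack +1.953/-2.069; half-tol=0.094, Σhalf²=0.499173
Nominal = 28.650. Worst-case = [28.650 - 2.069, 28.650 + 1.953] = [26.581, 30.603]. RSS = √0.499173 = 0.707.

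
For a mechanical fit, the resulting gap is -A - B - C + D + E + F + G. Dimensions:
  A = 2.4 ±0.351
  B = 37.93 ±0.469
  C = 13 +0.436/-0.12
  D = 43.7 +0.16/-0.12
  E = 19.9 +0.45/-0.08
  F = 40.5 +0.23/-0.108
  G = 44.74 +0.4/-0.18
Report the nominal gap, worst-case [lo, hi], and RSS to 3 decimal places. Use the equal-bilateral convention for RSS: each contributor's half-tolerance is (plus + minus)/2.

nominal=95.510 wc=[93.766,97.690] rss=0.789

Stack each dimension's contribution:
  -A: nom -2.400 → Σnom=-2.400; wc +0.351/-0.351 → slack +0.351/-0.351; half-tol=0.351, Σhalf²=0.123201
  -B: nom -37.930 → Σnom=-40.330; wc +0.469/-0.469 → slack +0.820/-0.820; half-tol=0.469, Σhalf²=0.343162
  -C: nom -13.000 → Σnom=-53.330; wc +0.120/-0.436 → slack +0.940/-1.256; half-tol=0.278, Σhalf²=0.420446
  +D: nom +43.700 → Σnom=-9.630; wc +0.160/-0.120 → slack +1.100/-1.376; half-tol=0.140, Σhalf²=0.440046
  +E: nom +19.900 → Σnom=10.270; wc +0.450/-0.080 → slack +1.550/-1.456; half-tol=0.265, Σhalf²=0.510271
  +F: nom +40.500 → Σnom=50.770; wc +0.230/-0.108 → slack +1.780/-1.564; half-tol=0.169, Σhalf²=0.538832
  +G: nom +44.740 → Σnom=95.510; wc +0.400/-0.180 → slack +2.180/-1.744; half-tol=0.290, Σhalf²=0.622932
Nominal = 95.510. Worst-case = [95.510 - 1.744, 95.510 + 2.180] = [93.766, 97.690]. RSS = √0.622932 = 0.789.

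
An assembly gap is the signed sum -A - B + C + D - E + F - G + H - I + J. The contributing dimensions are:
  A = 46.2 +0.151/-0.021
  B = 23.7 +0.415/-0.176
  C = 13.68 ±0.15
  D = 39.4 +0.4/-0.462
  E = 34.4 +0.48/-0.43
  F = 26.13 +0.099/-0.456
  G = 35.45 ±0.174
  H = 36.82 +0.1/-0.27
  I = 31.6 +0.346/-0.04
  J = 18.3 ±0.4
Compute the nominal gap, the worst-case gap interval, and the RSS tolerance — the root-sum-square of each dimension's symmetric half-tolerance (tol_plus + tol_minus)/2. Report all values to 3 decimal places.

Stack each dimension's contribution:
  -A: nom -46.200 → Σnom=-46.200; wc +0.021/-0.151 → slack +0.021/-0.151; half-tol=0.086, Σhalf²=0.007396
  -B: nom -23.700 → Σnom=-69.900; wc +0.176/-0.415 → slack +0.197/-0.566; half-tol=0.295, Σhalf²=0.094716
  +C: nom +13.680 → Σnom=-56.220; wc +0.150/-0.150 → slack +0.347/-0.716; half-tol=0.150, Σhalf²=0.117216
  +D: nom +39.400 → Σnom=-16.820; wc +0.400/-0.462 → slack +0.747/-1.178; half-tol=0.431, Σhalf²=0.302977
  -E: nom -34.400 → Σnom=-51.220; wc +0.430/-0.480 → slack +1.177/-1.658; half-tol=0.455, Σhalf²=0.510002
  +F: nom +26.130 → Σnom=-25.090; wc +0.099/-0.456 → slack +1.276/-2.114; half-tol=0.278, Σhalf²=0.587009
  -G: nom -35.450 → Σnom=-60.540; wc +0.174/-0.174 → slack +1.450/-2.288; half-tol=0.174, Σhalf²=0.617285
  +H: nom +36.820 → Σnom=-23.720; wc +0.100/-0.270 → slack +1.550/-2.558; half-tol=0.185, Σhalf²=0.651509
  -I: nom -31.600 → Σnom=-55.320; wc +0.040/-0.346 → slack +1.590/-2.904; half-tol=0.193, Σhalf²=0.688758
  +J: nom +18.300 → Σnom=-37.020; wc +0.400/-0.400 → slack +1.990/-3.304; half-tol=0.400, Σhalf²=0.848758
Nominal = -37.020. Worst-case = [-37.020 - 3.304, -37.020 + 1.990] = [-40.324, -35.030]. RSS = √0.848758 = 0.921.

nominal=-37.020 wc=[-40.324,-35.030] rss=0.921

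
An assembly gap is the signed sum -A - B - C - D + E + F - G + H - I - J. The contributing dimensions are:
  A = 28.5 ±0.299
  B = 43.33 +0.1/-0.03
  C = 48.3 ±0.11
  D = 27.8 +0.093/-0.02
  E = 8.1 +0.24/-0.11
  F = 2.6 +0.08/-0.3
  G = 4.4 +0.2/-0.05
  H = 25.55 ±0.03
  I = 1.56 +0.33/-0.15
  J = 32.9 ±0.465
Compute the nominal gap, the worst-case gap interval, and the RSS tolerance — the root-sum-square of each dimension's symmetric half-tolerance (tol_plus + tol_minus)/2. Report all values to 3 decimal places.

Stack each dimension's contribution:
  -A: nom -28.500 → Σnom=-28.500; wc +0.299/-0.299 → slack +0.299/-0.299; half-tol=0.299, Σhalf²=0.089401
  -B: nom -43.330 → Σnom=-71.830; wc +0.030/-0.100 → slack +0.329/-0.399; half-tol=0.065, Σhalf²=0.093626
  -C: nom -48.300 → Σnom=-120.130; wc +0.110/-0.110 → slack +0.439/-0.509; half-tol=0.110, Σhalf²=0.105726
  -D: nom -27.800 → Σnom=-147.930; wc +0.020/-0.093 → slack +0.459/-0.602; half-tol=0.057, Σhalf²=0.108918
  +E: nom +8.100 → Σnom=-139.830; wc +0.240/-0.110 → slack +0.699/-0.712; half-tol=0.175, Σhalf²=0.139543
  +F: nom +2.600 → Σnom=-137.230; wc +0.080/-0.300 → slack +0.779/-1.012; half-tol=0.190, Σhalf²=0.175643
  -G: nom -4.400 → Σnom=-141.630; wc +0.050/-0.200 → slack +0.829/-1.212; half-tol=0.125, Σhalf²=0.191268
  +H: nom +25.550 → Σnom=-116.080; wc +0.030/-0.030 → slack +0.859/-1.242; half-tol=0.030, Σhalf²=0.192168
  -I: nom -1.560 → Σnom=-117.640; wc +0.150/-0.330 → slack +1.009/-1.572; half-tol=0.240, Σhalf²=0.249768
  -J: nom -32.900 → Σnom=-150.540; wc +0.465/-0.465 → slack +1.474/-2.037; half-tol=0.465, Σhalf²=0.465993
Nominal = -150.540. Worst-case = [-150.540 - 2.037, -150.540 + 1.474] = [-152.577, -149.066]. RSS = √0.465993 = 0.683.

nominal=-150.540 wc=[-152.577,-149.066] rss=0.683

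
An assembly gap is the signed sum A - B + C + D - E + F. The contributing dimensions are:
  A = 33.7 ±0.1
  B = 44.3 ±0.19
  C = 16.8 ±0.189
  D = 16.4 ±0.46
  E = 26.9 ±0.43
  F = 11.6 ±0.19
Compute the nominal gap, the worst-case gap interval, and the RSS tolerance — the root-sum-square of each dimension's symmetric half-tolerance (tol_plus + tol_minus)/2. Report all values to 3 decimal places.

Stack each dimension's contribution:
  +A: nom +33.700 → Σnom=33.700; wc +0.100/-0.100 → slack +0.100/-0.100; half-tol=0.100, Σhalf²=0.010000
  -B: nom -44.300 → Σnom=-10.600; wc +0.190/-0.190 → slack +0.290/-0.290; half-tol=0.190, Σhalf²=0.046100
  +C: nom +16.800 → Σnom=6.200; wc +0.189/-0.189 → slack +0.479/-0.479; half-tol=0.189, Σhalf²=0.081821
  +D: nom +16.400 → Σnom=22.600; wc +0.460/-0.460 → slack +0.939/-0.939; half-tol=0.460, Σhalf²=0.293421
  -E: nom -26.900 → Σnom=-4.300; wc +0.430/-0.430 → slack +1.369/-1.369; half-tol=0.430, Σhalf²=0.478321
  +F: nom +11.600 → Σnom=7.300; wc +0.190/-0.190 → slack +1.559/-1.559; half-tol=0.190, Σhalf²=0.514421
Nominal = 7.300. Worst-case = [7.300 - 1.559, 7.300 + 1.559] = [5.741, 8.859]. RSS = √0.514421 = 0.717.

nominal=7.300 wc=[5.741,8.859] rss=0.717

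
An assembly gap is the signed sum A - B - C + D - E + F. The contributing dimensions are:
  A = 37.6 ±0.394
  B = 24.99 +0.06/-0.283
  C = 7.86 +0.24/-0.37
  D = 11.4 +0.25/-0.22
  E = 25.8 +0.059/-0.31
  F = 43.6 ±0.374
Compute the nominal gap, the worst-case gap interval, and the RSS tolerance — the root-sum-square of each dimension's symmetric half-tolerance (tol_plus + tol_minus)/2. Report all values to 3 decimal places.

Stack each dimension's contribution:
  +A: nom +37.600 → Σnom=37.600; wc +0.394/-0.394 → slack +0.394/-0.394; half-tol=0.394, Σhalf²=0.155236
  -B: nom -24.990 → Σnom=12.610; wc +0.283/-0.060 → slack +0.677/-0.454; half-tol=0.171, Σhalf²=0.184648
  -C: nom -7.860 → Σnom=4.750; wc +0.370/-0.240 → slack +1.047/-0.694; half-tol=0.305, Σhalf²=0.277673
  +D: nom +11.400 → Σnom=16.150; wc +0.250/-0.220 → slack +1.297/-0.914; half-tol=0.235, Σhalf²=0.332898
  -E: nom -25.800 → Σnom=-9.650; wc +0.310/-0.059 → slack +1.607/-0.973; half-tol=0.184, Σhalf²=0.366938
  +F: nom +43.600 → Σnom=33.950; wc +0.374/-0.374 → slack +1.981/-1.347; half-tol=0.374, Σhalf²=0.506814
Nominal = 33.950. Worst-case = [33.950 - 1.347, 33.950 + 1.981] = [32.603, 35.931]. RSS = √0.506814 = 0.712.

nominal=33.950 wc=[32.603,35.931] rss=0.712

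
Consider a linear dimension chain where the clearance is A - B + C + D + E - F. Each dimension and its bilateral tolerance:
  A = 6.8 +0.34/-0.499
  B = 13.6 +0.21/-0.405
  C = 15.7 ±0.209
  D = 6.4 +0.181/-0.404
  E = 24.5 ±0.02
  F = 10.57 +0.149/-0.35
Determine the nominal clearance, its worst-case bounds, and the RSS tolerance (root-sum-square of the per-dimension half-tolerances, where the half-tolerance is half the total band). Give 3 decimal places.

Stack each dimension's contribution:
  +A: nom +6.800 → Σnom=6.800; wc +0.340/-0.499 → slack +0.340/-0.499; half-tol=0.419, Σhalf²=0.175980
  -B: nom -13.600 → Σnom=-6.800; wc +0.405/-0.210 → slack +0.745/-0.709; half-tol=0.307, Σhalf²=0.270536
  +C: nom +15.700 → Σnom=8.900; wc +0.209/-0.209 → slack +0.954/-0.918; half-tol=0.209, Σhalf²=0.314217
  +D: nom +6.400 → Σnom=15.300; wc +0.181/-0.404 → slack +1.135/-1.322; half-tol=0.292, Σhalf²=0.399774
  +E: nom +24.500 → Σnom=39.800; wc +0.020/-0.020 → slack +1.155/-1.342; half-tol=0.020, Σhalf²=0.400174
  -F: nom -10.570 → Σnom=29.230; wc +0.350/-0.149 → slack +1.505/-1.491; half-tol=0.249, Σhalf²=0.462424
Nominal = 29.230. Worst-case = [29.230 - 1.491, 29.230 + 1.505] = [27.739, 30.735]. RSS = √0.462424 = 0.680.

nominal=29.230 wc=[27.739,30.735] rss=0.680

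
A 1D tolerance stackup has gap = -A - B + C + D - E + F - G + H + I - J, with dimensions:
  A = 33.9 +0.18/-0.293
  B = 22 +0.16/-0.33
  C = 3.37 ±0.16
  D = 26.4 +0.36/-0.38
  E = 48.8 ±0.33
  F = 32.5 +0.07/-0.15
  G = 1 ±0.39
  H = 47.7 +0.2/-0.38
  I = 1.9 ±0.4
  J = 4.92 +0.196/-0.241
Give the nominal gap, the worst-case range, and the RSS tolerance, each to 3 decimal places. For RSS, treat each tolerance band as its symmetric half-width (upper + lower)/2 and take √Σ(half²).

Stack each dimension's contribution:
  -A: nom -33.900 → Σnom=-33.900; wc +0.293/-0.180 → slack +0.293/-0.180; half-tol=0.236, Σhalf²=0.055932
  -B: nom -22.000 → Σnom=-55.900; wc +0.330/-0.160 → slack +0.623/-0.340; half-tol=0.245, Σhalf²=0.115957
  +C: nom +3.370 → Σnom=-52.530; wc +0.160/-0.160 → slack +0.783/-0.500; half-tol=0.160, Σhalf²=0.141557
  +D: nom +26.400 → Σnom=-26.130; wc +0.360/-0.380 → slack +1.143/-0.880; half-tol=0.370, Σhalf²=0.278457
  -E: nom -48.800 → Σnom=-74.930; wc +0.330/-0.330 → slack +1.473/-1.210; half-tol=0.330, Σhalf²=0.387357
  +F: nom +32.500 → Σnom=-42.430; wc +0.070/-0.150 → slack +1.543/-1.360; half-tol=0.110, Σhalf²=0.399457
  -G: nom -1.000 → Σnom=-43.430; wc +0.390/-0.390 → slack +1.933/-1.750; half-tol=0.390, Σhalf²=0.551557
  +H: nom +47.700 → Σnom=4.270; wc +0.200/-0.380 → slack +2.133/-2.130; half-tol=0.290, Σhalf²=0.635657
  +I: nom +1.900 → Σnom=6.170; wc +0.400/-0.400 → slack +2.533/-2.530; half-tol=0.400, Σhalf²=0.795657
  -J: nom -4.920 → Σnom=1.250; wc +0.241/-0.196 → slack +2.774/-2.726; half-tol=0.218, Σhalf²=0.843400
Nominal = 1.250. Worst-case = [1.250 - 2.726, 1.250 + 2.774] = [-1.476, 4.024]. RSS = √0.843400 = 0.918.

nominal=1.250 wc=[-1.476,4.024] rss=0.918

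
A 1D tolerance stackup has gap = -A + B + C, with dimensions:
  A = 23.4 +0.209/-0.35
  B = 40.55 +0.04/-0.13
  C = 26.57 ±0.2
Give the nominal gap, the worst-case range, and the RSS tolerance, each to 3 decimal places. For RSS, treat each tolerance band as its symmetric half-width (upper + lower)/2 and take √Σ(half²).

Stack each dimension's contribution:
  -A: nom -23.400 → Σnom=-23.400; wc +0.350/-0.209 → slack +0.350/-0.209; half-tol=0.279, Σhalf²=0.078120
  +B: nom +40.550 → Σnom=17.150; wc +0.040/-0.130 → slack +0.390/-0.339; half-tol=0.085, Σhalf²=0.085345
  +C: nom +26.570 → Σnom=43.720; wc +0.200/-0.200 → slack +0.590/-0.539; half-tol=0.200, Σhalf²=0.125345
Nominal = 43.720. Worst-case = [43.720 - 0.539, 43.720 + 0.590] = [43.181, 44.310]. RSS = √0.125345 = 0.354.

nominal=43.720 wc=[43.181,44.310] rss=0.354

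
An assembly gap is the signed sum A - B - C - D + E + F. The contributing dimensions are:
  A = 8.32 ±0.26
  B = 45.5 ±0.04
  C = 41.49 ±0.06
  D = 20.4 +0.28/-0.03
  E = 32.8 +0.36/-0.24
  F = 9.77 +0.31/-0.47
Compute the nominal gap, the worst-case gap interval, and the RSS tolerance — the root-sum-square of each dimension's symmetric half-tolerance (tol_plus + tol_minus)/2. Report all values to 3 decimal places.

Stack each dimension's contribution:
  +A: nom +8.320 → Σnom=8.320; wc +0.260/-0.260 → slack +0.260/-0.260; half-tol=0.260, Σhalf²=0.067600
  -B: nom -45.500 → Σnom=-37.180; wc +0.040/-0.040 → slack +0.300/-0.300; half-tol=0.040, Σhalf²=0.069200
  -C: nom -41.490 → Σnom=-78.670; wc +0.060/-0.060 → slack +0.360/-0.360; half-tol=0.060, Σhalf²=0.072800
  -D: nom -20.400 → Σnom=-99.070; wc +0.030/-0.280 → slack +0.390/-0.640; half-tol=0.155, Σhalf²=0.096825
  +E: nom +32.800 → Σnom=-66.270; wc +0.360/-0.240 → slack +0.750/-0.880; half-tol=0.300, Σhalf²=0.186825
  +F: nom +9.770 → Σnom=-56.500; wc +0.310/-0.470 → slack +1.060/-1.350; half-tol=0.390, Σhalf²=0.338925
Nominal = -56.500. Worst-case = [-56.500 - 1.350, -56.500 + 1.060] = [-57.850, -55.440]. RSS = √0.338925 = 0.582.

nominal=-56.500 wc=[-57.850,-55.440] rss=0.582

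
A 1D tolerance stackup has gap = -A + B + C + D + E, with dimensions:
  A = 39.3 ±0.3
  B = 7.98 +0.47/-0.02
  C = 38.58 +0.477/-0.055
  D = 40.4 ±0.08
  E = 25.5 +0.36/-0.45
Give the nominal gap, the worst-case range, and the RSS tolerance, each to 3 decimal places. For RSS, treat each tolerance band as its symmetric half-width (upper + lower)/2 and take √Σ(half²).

Stack each dimension's contribution:
  -A: nom -39.300 → Σnom=-39.300; wc +0.300/-0.300 → slack +0.300/-0.300; half-tol=0.300, Σhalf²=0.090000
  +B: nom +7.980 → Σnom=-31.320; wc +0.470/-0.020 → slack +0.770/-0.320; half-tol=0.245, Σhalf²=0.150025
  +C: nom +38.580 → Σnom=7.260; wc +0.477/-0.055 → slack +1.247/-0.375; half-tol=0.266, Σhalf²=0.220781
  +D: nom +40.400 → Σnom=47.660; wc +0.080/-0.080 → slack +1.327/-0.455; half-tol=0.080, Σhalf²=0.227181
  +E: nom +25.500 → Σnom=73.160; wc +0.360/-0.450 → slack +1.687/-0.905; half-tol=0.405, Σhalf²=0.391206
Nominal = 73.160. Worst-case = [73.160 - 0.905, 73.160 + 1.687] = [72.255, 74.847]. RSS = √0.391206 = 0.625.

nominal=73.160 wc=[72.255,74.847] rss=0.625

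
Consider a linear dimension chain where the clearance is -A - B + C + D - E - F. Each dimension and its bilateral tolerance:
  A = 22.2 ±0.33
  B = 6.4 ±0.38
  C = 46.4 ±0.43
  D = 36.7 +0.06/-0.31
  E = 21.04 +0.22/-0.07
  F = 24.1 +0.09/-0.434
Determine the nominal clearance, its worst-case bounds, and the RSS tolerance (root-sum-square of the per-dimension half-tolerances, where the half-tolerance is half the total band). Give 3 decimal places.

nominal=9.360 wc=[7.600,11.064] rss=0.750

Stack each dimension's contribution:
  -A: nom -22.200 → Σnom=-22.200; wc +0.330/-0.330 → slack +0.330/-0.330; half-tol=0.330, Σhalf²=0.108900
  -B: nom -6.400 → Σnom=-28.600; wc +0.380/-0.380 → slack +0.710/-0.710; half-tol=0.380, Σhalf²=0.253300
  +C: nom +46.400 → Σnom=17.800; wc +0.430/-0.430 → slack +1.140/-1.140; half-tol=0.430, Σhalf²=0.438200
  +D: nom +36.700 → Σnom=54.500; wc +0.060/-0.310 → slack +1.200/-1.450; half-tol=0.185, Σhalf²=0.472425
  -E: nom -21.040 → Σnom=33.460; wc +0.070/-0.220 → slack +1.270/-1.670; half-tol=0.145, Σhalf²=0.493450
  -F: nom -24.100 → Σnom=9.360; wc +0.434/-0.090 → slack +1.704/-1.760; half-tol=0.262, Σhalf²=0.562094
Nominal = 9.360. Worst-case = [9.360 - 1.760, 9.360 + 1.704] = [7.600, 11.064]. RSS = √0.562094 = 0.750.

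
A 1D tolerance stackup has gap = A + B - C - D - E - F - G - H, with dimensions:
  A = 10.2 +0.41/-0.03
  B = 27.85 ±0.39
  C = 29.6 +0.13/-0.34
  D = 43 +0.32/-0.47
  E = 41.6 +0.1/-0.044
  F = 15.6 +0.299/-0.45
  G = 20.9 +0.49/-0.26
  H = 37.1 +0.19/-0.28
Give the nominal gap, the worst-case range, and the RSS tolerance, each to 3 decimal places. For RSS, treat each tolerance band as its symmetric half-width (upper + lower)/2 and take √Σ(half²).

nominal=-149.750 wc=[-151.699,-147.106] rss=0.868

Stack each dimension's contribution:
  +A: nom +10.200 → Σnom=10.200; wc +0.410/-0.030 → slack +0.410/-0.030; half-tol=0.220, Σhalf²=0.048400
  +B: nom +27.850 → Σnom=38.050; wc +0.390/-0.390 → slack +0.800/-0.420; half-tol=0.390, Σhalf²=0.200500
  -C: nom -29.600 → Σnom=8.450; wc +0.340/-0.130 → slack +1.140/-0.550; half-tol=0.235, Σhalf²=0.255725
  -D: nom -43.000 → Σnom=-34.550; wc +0.470/-0.320 → slack +1.610/-0.870; half-tol=0.395, Σhalf²=0.411750
  -E: nom -41.600 → Σnom=-76.150; wc +0.044/-0.100 → slack +1.654/-0.970; half-tol=0.072, Σhalf²=0.416934
  -F: nom -15.600 → Σnom=-91.750; wc +0.450/-0.299 → slack +2.104/-1.269; half-tol=0.374, Σhalf²=0.557184
  -G: nom -20.900 → Σnom=-112.650; wc +0.260/-0.490 → slack +2.364/-1.759; half-tol=0.375, Σhalf²=0.697809
  -H: nom -37.100 → Σnom=-149.750; wc +0.280/-0.190 → slack +2.644/-1.949; half-tol=0.235, Σhalf²=0.753034
Nominal = -149.750. Worst-case = [-149.750 - 1.949, -149.750 + 2.644] = [-151.699, -147.106]. RSS = √0.753034 = 0.868.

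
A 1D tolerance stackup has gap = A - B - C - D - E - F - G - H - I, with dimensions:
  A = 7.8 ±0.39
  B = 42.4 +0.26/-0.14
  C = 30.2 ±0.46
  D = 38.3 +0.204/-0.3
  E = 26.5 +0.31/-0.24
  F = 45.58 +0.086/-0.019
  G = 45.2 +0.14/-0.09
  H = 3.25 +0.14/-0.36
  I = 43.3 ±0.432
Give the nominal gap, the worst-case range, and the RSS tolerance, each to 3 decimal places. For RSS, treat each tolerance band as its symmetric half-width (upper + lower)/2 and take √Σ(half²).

Stack each dimension's contribution:
  +A: nom +7.800 → Σnom=7.800; wc +0.390/-0.390 → slack +0.390/-0.390; half-tol=0.390, Σhalf²=0.152100
  -B: nom -42.400 → Σnom=-34.600; wc +0.140/-0.260 → slack +0.530/-0.650; half-tol=0.200, Σhalf²=0.192100
  -C: nom -30.200 → Σnom=-64.800; wc +0.460/-0.460 → slack +0.990/-1.110; half-tol=0.460, Σhalf²=0.403700
  -D: nom -38.300 → Σnom=-103.100; wc +0.300/-0.204 → slack +1.290/-1.314; half-tol=0.252, Σhalf²=0.467204
  -E: nom -26.500 → Σnom=-129.600; wc +0.240/-0.310 → slack +1.530/-1.624; half-tol=0.275, Σhalf²=0.542829
  -F: nom -45.580 → Σnom=-175.180; wc +0.019/-0.086 → slack +1.549/-1.710; half-tol=0.052, Σhalf²=0.545585
  -G: nom -45.200 → Σnom=-220.380; wc +0.090/-0.140 → slack +1.639/-1.850; half-tol=0.115, Σhalf²=0.558810
  -H: nom -3.250 → Σnom=-223.630; wc +0.360/-0.140 → slack +1.999/-1.990; half-tol=0.250, Σhalf²=0.621310
  -I: nom -43.300 → Σnom=-266.930; wc +0.432/-0.432 → slack +2.431/-2.422; half-tol=0.432, Σhalf²=0.807934
Nominal = -266.930. Worst-case = [-266.930 - 2.422, -266.930 + 2.431] = [-269.352, -264.499]. RSS = √0.807934 = 0.899.

nominal=-266.930 wc=[-269.352,-264.499] rss=0.899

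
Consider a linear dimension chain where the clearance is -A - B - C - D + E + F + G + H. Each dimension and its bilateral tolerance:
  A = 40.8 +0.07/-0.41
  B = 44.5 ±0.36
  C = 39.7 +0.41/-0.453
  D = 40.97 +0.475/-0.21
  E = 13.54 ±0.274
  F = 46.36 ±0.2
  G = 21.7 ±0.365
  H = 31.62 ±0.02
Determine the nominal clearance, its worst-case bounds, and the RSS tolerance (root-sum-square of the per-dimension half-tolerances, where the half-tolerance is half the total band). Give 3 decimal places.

nominal=-52.750 wc=[-54.924,-50.458] rss=0.860

Stack each dimension's contribution:
  -A: nom -40.800 → Σnom=-40.800; wc +0.410/-0.070 → slack +0.410/-0.070; half-tol=0.240, Σhalf²=0.057600
  -B: nom -44.500 → Σnom=-85.300; wc +0.360/-0.360 → slack +0.770/-0.430; half-tol=0.360, Σhalf²=0.187200
  -C: nom -39.700 → Σnom=-125.000; wc +0.453/-0.410 → slack +1.223/-0.840; half-tol=0.431, Σhalf²=0.373392
  -D: nom -40.970 → Σnom=-165.970; wc +0.210/-0.475 → slack +1.433/-1.315; half-tol=0.342, Σhalf²=0.490698
  +E: nom +13.540 → Σnom=-152.430; wc +0.274/-0.274 → slack +1.707/-1.589; half-tol=0.274, Σhalf²=0.565774
  +F: nom +46.360 → Σnom=-106.070; wc +0.200/-0.200 → slack +1.907/-1.789; half-tol=0.200, Σhalf²=0.605774
  +G: nom +21.700 → Σnom=-84.370; wc +0.365/-0.365 → slack +2.272/-2.154; half-tol=0.365, Σhalf²=0.739000
  +H: nom +31.620 → Σnom=-52.750; wc +0.020/-0.020 → slack +2.292/-2.174; half-tol=0.020, Σhalf²=0.739399
Nominal = -52.750. Worst-case = [-52.750 - 2.174, -52.750 + 2.292] = [-54.924, -50.458]. RSS = √0.739399 = 0.860.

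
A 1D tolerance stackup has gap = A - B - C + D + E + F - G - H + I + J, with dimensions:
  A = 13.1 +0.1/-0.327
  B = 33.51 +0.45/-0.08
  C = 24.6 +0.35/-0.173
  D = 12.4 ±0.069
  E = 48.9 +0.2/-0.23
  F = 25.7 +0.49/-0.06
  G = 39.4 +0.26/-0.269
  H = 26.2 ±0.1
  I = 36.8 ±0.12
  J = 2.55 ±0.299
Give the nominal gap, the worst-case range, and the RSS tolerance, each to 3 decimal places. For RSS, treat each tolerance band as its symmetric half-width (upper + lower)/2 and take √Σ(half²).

nominal=15.740 wc=[13.475,17.640] rss=0.703

Stack each dimension's contribution:
  +A: nom +13.100 → Σnom=13.100; wc +0.100/-0.327 → slack +0.100/-0.327; half-tol=0.214, Σhalf²=0.045582
  -B: nom -33.510 → Σnom=-20.410; wc +0.080/-0.450 → slack +0.180/-0.777; half-tol=0.265, Σhalf²=0.115807
  -C: nom -24.600 → Σnom=-45.010; wc +0.173/-0.350 → slack +0.353/-1.127; half-tol=0.261, Σhalf²=0.184190
  +D: nom +12.400 → Σnom=-32.610; wc +0.069/-0.069 → slack +0.422/-1.196; half-tol=0.069, Σhalf²=0.188950
  +E: nom +48.900 → Σnom=16.290; wc +0.200/-0.230 → slack +0.622/-1.426; half-tol=0.215, Σhalf²=0.235176
  +F: nom +25.700 → Σnom=41.990; wc +0.490/-0.060 → slack +1.112/-1.486; half-tol=0.275, Σhalf²=0.310801
  -G: nom -39.400 → Σnom=2.590; wc +0.269/-0.260 → slack +1.381/-1.746; half-tol=0.265, Σhalf²=0.380761
  -H: nom -26.200 → Σnom=-23.610; wc +0.100/-0.100 → slack +1.481/-1.846; half-tol=0.100, Σhalf²=0.390761
  +I: nom +36.800 → Σnom=13.190; wc +0.120/-0.120 → slack +1.601/-1.966; half-tol=0.120, Σhalf²=0.405161
  +J: nom +2.550 → Σnom=15.740; wc +0.299/-0.299 → slack +1.900/-2.265; half-tol=0.299, Σhalf²=0.494562
Nominal = 15.740. Worst-case = [15.740 - 2.265, 15.740 + 1.900] = [13.475, 17.640]. RSS = √0.494562 = 0.703.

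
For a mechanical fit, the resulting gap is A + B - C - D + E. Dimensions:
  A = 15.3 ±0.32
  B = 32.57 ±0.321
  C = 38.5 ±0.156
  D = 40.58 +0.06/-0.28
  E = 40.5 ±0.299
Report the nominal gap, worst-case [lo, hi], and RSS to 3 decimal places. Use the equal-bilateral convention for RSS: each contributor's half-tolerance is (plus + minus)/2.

nominal=9.290 wc=[8.134,10.666] rss=0.590

Stack each dimension's contribution:
  +A: nom +15.300 → Σnom=15.300; wc +0.320/-0.320 → slack +0.320/-0.320; half-tol=0.320, Σhalf²=0.102400
  +B: nom +32.570 → Σnom=47.870; wc +0.321/-0.321 → slack +0.641/-0.641; half-tol=0.321, Σhalf²=0.205441
  -C: nom -38.500 → Σnom=9.370; wc +0.156/-0.156 → slack +0.797/-0.797; half-tol=0.156, Σhalf²=0.229777
  -D: nom -40.580 → Σnom=-31.210; wc +0.280/-0.060 → slack +1.077/-0.857; half-tol=0.170, Σhalf²=0.258677
  +E: nom +40.500 → Σnom=9.290; wc +0.299/-0.299 → slack +1.376/-1.156; half-tol=0.299, Σhalf²=0.348078
Nominal = 9.290. Worst-case = [9.290 - 1.156, 9.290 + 1.376] = [8.134, 10.666]. RSS = √0.348078 = 0.590.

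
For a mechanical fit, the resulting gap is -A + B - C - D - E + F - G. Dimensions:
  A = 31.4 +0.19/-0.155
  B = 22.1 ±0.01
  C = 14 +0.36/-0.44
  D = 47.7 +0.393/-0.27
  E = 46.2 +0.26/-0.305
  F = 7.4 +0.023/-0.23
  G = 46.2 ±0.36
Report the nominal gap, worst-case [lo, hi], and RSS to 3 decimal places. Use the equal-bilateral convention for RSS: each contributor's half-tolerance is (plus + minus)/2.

Stack each dimension's contribution:
  -A: nom -31.400 → Σnom=-31.400; wc +0.155/-0.190 → slack +0.155/-0.190; half-tol=0.172, Σhalf²=0.029756
  +B: nom +22.100 → Σnom=-9.300; wc +0.010/-0.010 → slack +0.165/-0.200; half-tol=0.010, Σhalf²=0.029856
  -C: nom -14.000 → Σnom=-23.300; wc +0.440/-0.360 → slack +0.605/-0.560; half-tol=0.400, Σhalf²=0.189856
  -D: nom -47.700 → Σnom=-71.000; wc +0.270/-0.393 → slack +0.875/-0.953; half-tol=0.332, Σhalf²=0.299749
  -E: nom -46.200 → Σnom=-117.200; wc +0.305/-0.260 → slack +1.180/-1.213; half-tol=0.282, Σhalf²=0.379555
  +F: nom +7.400 → Σnom=-109.800; wc +0.023/-0.230 → slack +1.203/-1.443; half-tol=0.127, Σhalf²=0.395557
  -G: nom -46.200 → Σnom=-156.000; wc +0.360/-0.360 → slack +1.563/-1.803; half-tol=0.360, Σhalf²=0.525157
Nominal = -156.000. Worst-case = [-156.000 - 1.803, -156.000 + 1.563] = [-157.803, -154.437]. RSS = √0.525157 = 0.725.

nominal=-156.000 wc=[-157.803,-154.437] rss=0.725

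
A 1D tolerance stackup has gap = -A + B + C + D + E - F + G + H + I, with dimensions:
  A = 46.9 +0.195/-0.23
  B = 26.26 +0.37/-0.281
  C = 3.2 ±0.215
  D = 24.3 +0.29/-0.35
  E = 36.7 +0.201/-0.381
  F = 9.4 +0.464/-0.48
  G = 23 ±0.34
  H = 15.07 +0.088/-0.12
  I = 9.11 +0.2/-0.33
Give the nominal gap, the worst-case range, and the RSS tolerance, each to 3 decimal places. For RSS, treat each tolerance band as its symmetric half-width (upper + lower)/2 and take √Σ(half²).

nominal=81.340 wc=[78.664,83.754] rss=0.897

Stack each dimension's contribution:
  -A: nom -46.900 → Σnom=-46.900; wc +0.230/-0.195 → slack +0.230/-0.195; half-tol=0.213, Σhalf²=0.045156
  +B: nom +26.260 → Σnom=-20.640; wc +0.370/-0.281 → slack +0.600/-0.476; half-tol=0.326, Σhalf²=0.151107
  +C: nom +3.200 → Σnom=-17.440; wc +0.215/-0.215 → slack +0.815/-0.691; half-tol=0.215, Σhalf²=0.197332
  +D: nom +24.300 → Σnom=6.860; wc +0.290/-0.350 → slack +1.105/-1.041; half-tol=0.320, Σhalf²=0.299731
  +E: nom +36.700 → Σnom=43.560; wc +0.201/-0.381 → slack +1.306/-1.422; half-tol=0.291, Σhalf²=0.384412
  -F: nom -9.400 → Σnom=34.160; wc +0.480/-0.464 → slack +1.786/-1.886; half-tol=0.472, Σhalf²=0.607196
  +G: nom +23.000 → Σnom=57.160; wc +0.340/-0.340 → slack +2.126/-2.226; half-tol=0.340, Σhalf²=0.722796
  +H: nom +15.070 → Σnom=72.230; wc +0.088/-0.120 → slack +2.214/-2.346; half-tol=0.104, Σhalf²=0.733613
  +I: nom +9.110 → Σnom=81.340; wc +0.200/-0.330 → slack +2.414/-2.676; half-tol=0.265, Σhalf²=0.803837
Nominal = 81.340. Worst-case = [81.340 - 2.676, 81.340 + 2.414] = [78.664, 83.754]. RSS = √0.803837 = 0.897.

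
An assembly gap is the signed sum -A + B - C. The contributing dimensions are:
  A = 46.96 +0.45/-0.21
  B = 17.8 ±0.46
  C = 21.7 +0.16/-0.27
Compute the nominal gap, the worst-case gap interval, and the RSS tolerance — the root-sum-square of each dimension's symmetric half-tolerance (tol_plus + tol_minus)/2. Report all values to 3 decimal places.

nominal=-50.860 wc=[-51.930,-49.920] rss=0.606

Stack each dimension's contribution:
  -A: nom -46.960 → Σnom=-46.960; wc +0.210/-0.450 → slack +0.210/-0.450; half-tol=0.330, Σhalf²=0.108900
  +B: nom +17.800 → Σnom=-29.160; wc +0.460/-0.460 → slack +0.670/-0.910; half-tol=0.460, Σhalf²=0.320500
  -C: nom -21.700 → Σnom=-50.860; wc +0.270/-0.160 → slack +0.940/-1.070; half-tol=0.215, Σhalf²=0.366725
Nominal = -50.860. Worst-case = [-50.860 - 1.070, -50.860 + 0.940] = [-51.930, -49.920]. RSS = √0.366725 = 0.606.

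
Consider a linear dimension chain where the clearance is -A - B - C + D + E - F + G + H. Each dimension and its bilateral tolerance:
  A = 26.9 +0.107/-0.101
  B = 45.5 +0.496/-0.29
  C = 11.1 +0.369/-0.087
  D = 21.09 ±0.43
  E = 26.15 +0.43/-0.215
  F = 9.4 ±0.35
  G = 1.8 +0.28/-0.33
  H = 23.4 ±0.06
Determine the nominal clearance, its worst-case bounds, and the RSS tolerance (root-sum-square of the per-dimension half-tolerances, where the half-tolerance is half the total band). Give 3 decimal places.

nominal=-20.460 wc=[-22.817,-18.432] rss=0.852

Stack each dimension's contribution:
  -A: nom -26.900 → Σnom=-26.900; wc +0.101/-0.107 → slack +0.101/-0.107; half-tol=0.104, Σhalf²=0.010816
  -B: nom -45.500 → Σnom=-72.400; wc +0.290/-0.496 → slack +0.391/-0.603; half-tol=0.393, Σhalf²=0.165265
  -C: nom -11.100 → Σnom=-83.500; wc +0.087/-0.369 → slack +0.478/-0.972; half-tol=0.228, Σhalf²=0.217249
  +D: nom +21.090 → Σnom=-62.410; wc +0.430/-0.430 → slack +0.908/-1.402; half-tol=0.430, Σhalf²=0.402149
  +E: nom +26.150 → Σnom=-36.260; wc +0.430/-0.215 → slack +1.338/-1.617; half-tol=0.323, Σhalf²=0.506155
  -F: nom -9.400 → Σnom=-45.660; wc +0.350/-0.350 → slack +1.688/-1.967; half-tol=0.350, Σhalf²=0.628655
  +G: nom +1.800 → Σnom=-43.860; wc +0.280/-0.330 → slack +1.968/-2.297; half-tol=0.305, Σhalf²=0.721680
  +H: nom +23.400 → Σnom=-20.460; wc +0.060/-0.060 → slack +2.028/-2.357; half-tol=0.060, Σhalf²=0.725280
Nominal = -20.460. Worst-case = [-20.460 - 2.357, -20.460 + 2.028] = [-22.817, -18.432]. RSS = √0.725280 = 0.852.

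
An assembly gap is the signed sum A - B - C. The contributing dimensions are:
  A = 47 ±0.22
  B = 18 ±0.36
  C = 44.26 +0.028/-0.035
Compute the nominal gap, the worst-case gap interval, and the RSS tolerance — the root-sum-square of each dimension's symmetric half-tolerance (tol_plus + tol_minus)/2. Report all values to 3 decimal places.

nominal=-15.260 wc=[-15.868,-14.645] rss=0.423

Stack each dimension's contribution:
  +A: nom +47.000 → Σnom=47.000; wc +0.220/-0.220 → slack +0.220/-0.220; half-tol=0.220, Σhalf²=0.048400
  -B: nom -18.000 → Σnom=29.000; wc +0.360/-0.360 → slack +0.580/-0.580; half-tol=0.360, Σhalf²=0.178000
  -C: nom -44.260 → Σnom=-15.260; wc +0.035/-0.028 → slack +0.615/-0.608; half-tol=0.032, Σhalf²=0.178992
Nominal = -15.260. Worst-case = [-15.260 - 0.608, -15.260 + 0.615] = [-15.868, -14.645]. RSS = √0.178992 = 0.423.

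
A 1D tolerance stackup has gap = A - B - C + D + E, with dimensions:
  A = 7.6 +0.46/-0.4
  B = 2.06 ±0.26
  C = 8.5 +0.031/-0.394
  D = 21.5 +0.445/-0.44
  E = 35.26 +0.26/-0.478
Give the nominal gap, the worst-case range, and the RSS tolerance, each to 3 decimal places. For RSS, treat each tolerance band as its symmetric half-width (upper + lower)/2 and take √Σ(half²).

nominal=53.800 wc=[52.191,55.619] rss=0.793

Stack each dimension's contribution:
  +A: nom +7.600 → Σnom=7.600; wc +0.460/-0.400 → slack +0.460/-0.400; half-tol=0.430, Σhalf²=0.184900
  -B: nom -2.060 → Σnom=5.540; wc +0.260/-0.260 → slack +0.720/-0.660; half-tol=0.260, Σhalf²=0.252500
  -C: nom -8.500 → Σnom=-2.960; wc +0.394/-0.031 → slack +1.114/-0.691; half-tol=0.213, Σhalf²=0.297656
  +D: nom +21.500 → Σnom=18.540; wc +0.445/-0.440 → slack +1.559/-1.131; half-tol=0.443, Σhalf²=0.493463
  +E: nom +35.260 → Σnom=53.800; wc +0.260/-0.478 → slack +1.819/-1.609; half-tol=0.369, Σhalf²=0.629624
Nominal = 53.800. Worst-case = [53.800 - 1.609, 53.800 + 1.819] = [52.191, 55.619]. RSS = √0.629624 = 0.793.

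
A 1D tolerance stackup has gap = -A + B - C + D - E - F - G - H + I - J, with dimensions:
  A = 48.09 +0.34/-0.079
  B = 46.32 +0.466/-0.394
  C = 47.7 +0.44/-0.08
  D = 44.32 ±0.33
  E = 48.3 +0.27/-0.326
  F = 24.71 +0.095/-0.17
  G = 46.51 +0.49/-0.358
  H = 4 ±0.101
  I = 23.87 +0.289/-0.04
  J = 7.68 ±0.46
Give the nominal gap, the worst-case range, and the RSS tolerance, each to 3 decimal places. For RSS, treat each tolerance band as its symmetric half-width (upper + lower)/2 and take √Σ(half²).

nominal=-112.480 wc=[-115.440,-109.821] rss=0.970

Stack each dimension's contribution:
  -A: nom -48.090 → Σnom=-48.090; wc +0.079/-0.340 → slack +0.079/-0.340; half-tol=0.210, Σhalf²=0.043890
  +B: nom +46.320 → Σnom=-1.770; wc +0.466/-0.394 → slack +0.545/-0.734; half-tol=0.430, Σhalf²=0.228790
  -C: nom -47.700 → Σnom=-49.470; wc +0.080/-0.440 → slack +0.625/-1.174; half-tol=0.260, Σhalf²=0.296390
  +D: nom +44.320 → Σnom=-5.150; wc +0.330/-0.330 → slack +0.955/-1.504; half-tol=0.330, Σhalf²=0.405290
  -E: nom -48.300 → Σnom=-53.450; wc +0.326/-0.270 → slack +1.281/-1.774; half-tol=0.298, Σhalf²=0.494094
  -F: nom -24.710 → Σnom=-78.160; wc +0.170/-0.095 → slack +1.451/-1.869; half-tol=0.133, Σhalf²=0.511651
  -G: nom -46.510 → Σnom=-124.670; wc +0.358/-0.490 → slack +1.809/-2.359; half-tol=0.424, Σhalf²=0.691427
  -H: nom -4.000 → Σnom=-128.670; wc +0.101/-0.101 → slack +1.910/-2.460; half-tol=0.101, Σhalf²=0.701628
  +I: nom +23.870 → Σnom=-104.800; wc +0.289/-0.040 → slack +2.199/-2.500; half-tol=0.164, Σhalf²=0.728688
  -J: nom -7.680 → Σnom=-112.480; wc +0.460/-0.460 → slack +2.659/-2.960; half-tol=0.460, Σhalf²=0.940288
Nominal = -112.480. Worst-case = [-112.480 - 2.960, -112.480 + 2.659] = [-115.440, -109.821]. RSS = √0.940288 = 0.970.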